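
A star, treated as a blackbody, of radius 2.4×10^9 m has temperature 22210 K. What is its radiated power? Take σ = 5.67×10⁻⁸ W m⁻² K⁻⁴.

P ≈ 9.99×10^29 W

A = 4πr² = 4π × (2.4×10^9)² = 7.24×10^19 m².
P = σAT⁴ = 5.67×10⁻⁸ × 7.24×10^19 × (22210)⁴ = 5.67×10⁻⁸ × 7.24×10^19 × 2.43×10^17.
P = 9.99×10^29 W.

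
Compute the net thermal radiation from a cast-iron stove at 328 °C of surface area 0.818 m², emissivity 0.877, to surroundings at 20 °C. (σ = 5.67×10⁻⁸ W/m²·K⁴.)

Convert: 328 °C = 601 K; 20 °C = 293 K.
Q = εσA(T⁴ − T_s⁴). T⁴ − T_s⁴ = (601)⁴ − (293)⁴ = 1.30×10^11 − 7.37×10^9 = 1.23×10^11 K⁴.
Q = 0.877 × 5.67×10⁻⁸ × 0.818 × 1.23×10^11 = 5010 W.

Q ≈ 5010 W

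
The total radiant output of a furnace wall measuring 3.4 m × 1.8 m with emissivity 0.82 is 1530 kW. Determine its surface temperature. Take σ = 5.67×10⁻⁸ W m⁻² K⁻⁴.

T ≈ 1520 K

A = 3.4 × 1.8 = 6.12 m².
From P = εσAT⁴, T = (P / εσA)^(1/4) = (1.53×10^6 / (0.82 × 5.67×10⁻⁸ × 6.12))^(1/4).
T = (5.38×10^12)^(1/4) = 1520 K.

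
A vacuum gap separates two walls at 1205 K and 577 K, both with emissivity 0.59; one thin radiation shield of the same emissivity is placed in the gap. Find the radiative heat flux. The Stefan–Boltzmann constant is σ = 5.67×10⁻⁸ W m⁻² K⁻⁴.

Each of the 2 gaps contributes resistance (2/ε − 1) = 2/0.59 − 1 = 2.390; total = 4.780.
q = σ(T₁⁴ − T₂⁴) / 4.780 = 5.67×10⁻⁸ × 2.00×10^12 / 4.780 = 23700 W/m².

q ≈ 23700 W/m²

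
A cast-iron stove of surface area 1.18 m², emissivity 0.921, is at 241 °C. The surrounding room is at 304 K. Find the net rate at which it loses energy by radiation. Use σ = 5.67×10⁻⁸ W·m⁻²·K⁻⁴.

Convert: 241 °C = 514 K.
Q = εσA(T⁴ − T_s⁴). T⁴ − T_s⁴ = (514)⁴ − (304)⁴ = 6.98×10^10 − 8.54×10^9 = 6.13×10^10 K⁴.
Q = 0.921 × 5.67×10⁻⁸ × 1.18 × 6.13×10^10 = 3770 W.

Q ≈ 3770 W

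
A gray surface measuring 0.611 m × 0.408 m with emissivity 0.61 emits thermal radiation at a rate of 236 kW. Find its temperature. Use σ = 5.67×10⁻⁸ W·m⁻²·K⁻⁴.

T ≈ 2290 K

A = 0.611 × 0.408 = 0.249 m².
From P = εσAT⁴, T = (P / εσA)^(1/4) = (2.36×10^5 / (0.61 × 5.67×10⁻⁸ × 0.249))^(1/4).
T = (2.74×10^13)^(1/4) = 2290 K.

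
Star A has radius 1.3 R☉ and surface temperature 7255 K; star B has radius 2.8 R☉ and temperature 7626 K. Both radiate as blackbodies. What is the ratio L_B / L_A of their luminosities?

L = 4πR²σT⁴ ∝ R²T⁴, so L_B/L_A = (2.8/1.3)² × (7626/7255)⁴ = 4.64 × 1.22 = 5.66.

L_B/L_A ≈ 5.66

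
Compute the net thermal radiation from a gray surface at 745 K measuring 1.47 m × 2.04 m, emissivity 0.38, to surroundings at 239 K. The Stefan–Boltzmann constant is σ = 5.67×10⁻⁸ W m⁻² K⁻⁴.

Q ≈ 19700 W

A = 1.47 × 2.04 = 3.00 m².
Q = εσA(T⁴ − T_s⁴). T⁴ − T_s⁴ = (745)⁴ − (239)⁴ = 3.08×10^11 − 3.26×10^9 = 3.05×10^11 K⁴.
Q = 0.38 × 5.67×10⁻⁸ × 3.00 × 3.05×10^11 = 19700 W.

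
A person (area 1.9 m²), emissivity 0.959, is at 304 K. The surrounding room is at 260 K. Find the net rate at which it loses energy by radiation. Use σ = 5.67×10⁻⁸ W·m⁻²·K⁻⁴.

Q ≈ 410 W

Q = εσA(T⁴ − T_s⁴). T⁴ − T_s⁴ = (304)⁴ − (260)⁴ = 8.54×10^9 − 4.57×10^9 = 3.97×10^9 K⁴.
Q = 0.959 × 5.67×10⁻⁸ × 1.90 × 3.97×10^9 = 410 W.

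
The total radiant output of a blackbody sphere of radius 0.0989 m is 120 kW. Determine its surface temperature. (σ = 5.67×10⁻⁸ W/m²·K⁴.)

T ≈ 2040 K

A = 4πr² = 4π × (0.0989)² = 0.123 m².
From P = σAT⁴, T = (P / σA)^(1/4) = (1.20×10^5 / (5.67×10⁻⁸ × 0.123))^(1/4).
T = (1.72×10^13)^(1/4) = 2040 K.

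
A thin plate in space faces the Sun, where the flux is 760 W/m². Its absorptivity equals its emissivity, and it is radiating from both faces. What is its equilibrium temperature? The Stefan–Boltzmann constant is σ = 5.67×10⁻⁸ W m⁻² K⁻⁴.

T ≈ 286 K

Absorbed flux αS = emitted flux 2εσT⁴ per unit area; with α = ε this gives T = (S/2σ)^(1/4).
T = (760 / (2 × 5.67×10⁻⁸))^(1/4) = (6.70×10^9)^(1/4).
T = 286 K.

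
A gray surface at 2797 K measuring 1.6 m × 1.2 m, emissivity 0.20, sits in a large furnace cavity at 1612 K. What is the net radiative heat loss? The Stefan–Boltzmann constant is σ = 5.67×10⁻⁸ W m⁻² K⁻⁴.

A = 1.6 × 1.2 = 1.92 m².
Q = εσA(T⁴ − T_s⁴). T⁴ − T_s⁴ = (2797)⁴ − (1612)⁴ = 6.12×10^13 − 6.75×10^12 = 5.45×10^13 K⁴.
Q = 0.20 × 5.67×10⁻⁸ × 1.92 × 5.45×10^13 = 1.19×10^6 W.

Q ≈ 1.19×10^6 W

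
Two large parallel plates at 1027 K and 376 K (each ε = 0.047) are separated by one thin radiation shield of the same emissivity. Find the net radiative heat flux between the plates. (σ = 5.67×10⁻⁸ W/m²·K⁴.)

q ≈ 745 W/m²

Each of the 2 gaps contributes resistance (2/ε − 1) = 2/0.047 − 1 = 41.55; total = 83.11.
q = σ(T₁⁴ − T₂⁴) / 83.11 = 5.67×10⁻⁸ × 1.09×10^12 / 83.11 = 745 W/m².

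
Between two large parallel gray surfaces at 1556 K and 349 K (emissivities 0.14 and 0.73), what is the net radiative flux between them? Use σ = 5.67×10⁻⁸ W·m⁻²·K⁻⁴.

For two large parallel gray plates, q = σ(T₁⁴ − T₂⁴) / (1/ε₁ + 1/ε₂ − 1).
1/ε₁ + 1/ε₂ − 1 = 1/0.14 + 1/0.73 − 1 = 7.513.
T₁⁴ − T₂⁴ = 5.86×10^12 − 1.48×10^10 = 5.85×10^12 K⁴.
q = 5.67×10⁻⁸ × 5.85×10^12 / 7.513 = 44100 W/m².

q ≈ 44100 W/m²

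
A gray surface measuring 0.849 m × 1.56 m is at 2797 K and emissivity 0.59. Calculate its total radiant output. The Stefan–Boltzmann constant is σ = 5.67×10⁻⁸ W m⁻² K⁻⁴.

P ≈ 2.71×10^6 W

A = 0.849 × 1.56 = 1.32 m².
P = εσAT⁴ = 0.59 × 5.67×10⁻⁸ × 1.32 × (2797)⁴ = 0.59 × 5.67×10⁻⁸ × 1.32 × 6.12×10^13.
P = 2.71×10^6 W.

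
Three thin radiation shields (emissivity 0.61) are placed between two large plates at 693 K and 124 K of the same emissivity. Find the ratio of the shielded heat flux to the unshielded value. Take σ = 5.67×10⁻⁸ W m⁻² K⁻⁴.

ratio ≈ 0.250

With N identical shields there are N+1 = 4 gaps in series, each with the same radiative resistance, so the flux falls to 1/(N+1) of its unshielded value.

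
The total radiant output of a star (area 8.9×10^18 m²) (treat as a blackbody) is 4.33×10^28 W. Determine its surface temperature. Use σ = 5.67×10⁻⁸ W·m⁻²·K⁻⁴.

T ≈ 17100 K

From P = σAT⁴, T = (P / σA)^(1/4) = (4.33×10^28 / (5.67×10⁻⁸ × 8.90×10^18))^(1/4).
T = (8.58×10^16)^(1/4) = 17100 K.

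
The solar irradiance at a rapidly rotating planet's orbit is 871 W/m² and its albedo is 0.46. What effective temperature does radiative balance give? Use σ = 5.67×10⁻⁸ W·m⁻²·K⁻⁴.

Power absorbed = (1−a)S·πR²; power emitted = 4πR²σT⁴. Equating and cancelling πR²:
T = ((1−a)S / 4σ)^(1/4) = (470 / (4 × 5.67×10⁻⁸))^(1/4) = (2.07×10^9)^(1/4).
T = 213 K.

T ≈ 213 K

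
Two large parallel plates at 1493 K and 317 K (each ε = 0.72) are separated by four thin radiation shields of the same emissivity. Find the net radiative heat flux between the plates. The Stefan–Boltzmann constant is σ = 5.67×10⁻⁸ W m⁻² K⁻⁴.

Each of the 5 gaps contributes resistance (2/ε − 1) = 2/0.72 − 1 = 1.778; total = 8.889.
q = σ(T₁⁴ − T₂⁴) / 8.889 = 5.67×10⁻⁸ × 4.96×10^12 / 8.889 = 31600 W/m².

q ≈ 31600 W/m²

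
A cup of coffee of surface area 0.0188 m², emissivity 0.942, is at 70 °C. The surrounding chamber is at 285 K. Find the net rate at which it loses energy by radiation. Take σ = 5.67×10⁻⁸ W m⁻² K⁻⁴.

Convert: 70 °C = 343 K.
Q = εσA(T⁴ − T_s⁴). T⁴ − T_s⁴ = (343)⁴ − (285)⁴ = 1.38×10^10 − 6.60×10^9 = 7.24×10^9 K⁴.
Q = 0.942 × 5.67×10⁻⁸ × 0.0188 × 7.24×10^9 = 7.27 W.

Q ≈ 7.27 W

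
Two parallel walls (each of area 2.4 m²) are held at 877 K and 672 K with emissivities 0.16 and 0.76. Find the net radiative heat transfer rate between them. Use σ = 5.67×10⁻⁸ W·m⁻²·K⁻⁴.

For two large parallel gray plates, q = σ(T₁⁴ − T₂⁴) / (1/ε₁ + 1/ε₂ − 1).
1/ε₁ + 1/ε₂ − 1 = 1/0.16 + 1/0.76 − 1 = 6.566.
T₁⁴ − T₂⁴ = 5.92×10^11 − 2.04×10^11 = 3.88×10^11 K⁴.
q = 5.67×10⁻⁸ × 3.88×10^11 / 6.566 = 3350 W/m².
Q = q·A = 3350 × 2.4 = 8030 W.

Q ≈ 8030 W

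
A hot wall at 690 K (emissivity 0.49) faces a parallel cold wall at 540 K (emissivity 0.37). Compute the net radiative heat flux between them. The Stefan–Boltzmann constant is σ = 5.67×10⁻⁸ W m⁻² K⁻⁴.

For two large parallel gray plates, q = σ(T₁⁴ − T₂⁴) / (1/ε₁ + 1/ε₂ − 1).
1/ε₁ + 1/ε₂ − 1 = 1/0.49 + 1/0.37 − 1 = 3.744.
T₁⁴ − T₂⁴ = 2.27×10^11 − 8.50×10^10 = 1.42×10^11 K⁴.
q = 5.67×10⁻⁸ × 1.42×10^11 / 3.744 = 2150 W/m².

q ≈ 2150 W/m²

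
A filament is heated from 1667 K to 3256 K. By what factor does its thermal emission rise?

ratio ≈ 14.6

P ∝ T⁴, so the ratio is (3256/1667)⁴ = (1.953)⁴ = 14.6.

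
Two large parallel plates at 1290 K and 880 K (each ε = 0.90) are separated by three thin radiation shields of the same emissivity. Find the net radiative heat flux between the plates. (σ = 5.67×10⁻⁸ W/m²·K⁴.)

Each of the 4 gaps contributes resistance (2/ε − 1) = 2/0.90 − 1 = 1.222; total = 4.889.
q = σ(T₁⁴ − T₂⁴) / 4.889 = 5.67×10⁻⁸ × 2.17×10^12 / 4.889 = 25200 W/m².

q ≈ 25200 W/m²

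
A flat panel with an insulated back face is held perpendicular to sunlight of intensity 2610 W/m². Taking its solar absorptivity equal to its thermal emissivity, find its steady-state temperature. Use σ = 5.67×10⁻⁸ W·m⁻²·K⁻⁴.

Absorbed flux αS = emitted flux εσT⁴ (one radiating face); with α = ε, T = (S/σ)^(1/4).
T = (2610 / 5.67×10⁻⁸)^(1/4) = (4.60×10^10)^(1/4).
T = 463 K.

T ≈ 463 K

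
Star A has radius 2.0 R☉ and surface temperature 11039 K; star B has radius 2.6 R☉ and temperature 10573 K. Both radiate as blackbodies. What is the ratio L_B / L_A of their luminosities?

L = 4πR²σT⁴ ∝ R²T⁴, so L_B/L_A = (2.6/2.0)² × (10573/11039)⁴ = 1.69 × 0.842 = 1.42.

L_B/L_A ≈ 1.42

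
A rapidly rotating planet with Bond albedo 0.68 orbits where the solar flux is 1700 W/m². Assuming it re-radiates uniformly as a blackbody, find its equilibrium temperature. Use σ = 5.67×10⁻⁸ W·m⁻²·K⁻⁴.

T ≈ 221 K

Power absorbed = (1−a)S·πR²; power emitted = 4πR²σT⁴. Equating and cancelling πR²:
T = ((1−a)S / 4σ)^(1/4) = (544 / (4 × 5.67×10⁻⁸))^(1/4) = (2.40×10^9)^(1/4).
T = 221 K.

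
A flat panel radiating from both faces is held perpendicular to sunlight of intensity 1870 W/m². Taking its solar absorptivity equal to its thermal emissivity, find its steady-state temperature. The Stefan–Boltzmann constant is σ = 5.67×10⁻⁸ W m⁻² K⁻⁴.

T ≈ 358 K

Absorbed flux αS = emitted flux 2εσT⁴ per unit area; with α = ε this gives T = (S/2σ)^(1/4).
T = (1870 / (2 × 5.67×10⁻⁸))^(1/4) = (1.65×10^10)^(1/4).
T = 358 K.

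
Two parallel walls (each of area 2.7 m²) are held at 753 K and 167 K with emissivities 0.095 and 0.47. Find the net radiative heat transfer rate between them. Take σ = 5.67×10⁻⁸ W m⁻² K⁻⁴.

Q ≈ 4210 W

For two large parallel gray plates, q = σ(T₁⁴ − T₂⁴) / (1/ε₁ + 1/ε₂ − 1).
1/ε₁ + 1/ε₂ − 1 = 1/0.095 + 1/0.47 − 1 = 11.65.
T₁⁴ − T₂⁴ = 3.21×10^11 − 7.78×10^8 = 3.21×10^11 K⁴.
q = 5.67×10⁻⁸ × 3.21×10^11 / 11.65 = 1560 W/m².
Q = q·A = 1560 × 2.7 = 4210 W.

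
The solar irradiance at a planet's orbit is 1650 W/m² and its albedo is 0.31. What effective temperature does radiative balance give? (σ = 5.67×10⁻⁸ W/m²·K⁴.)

Power absorbed = (1−a)S·πR²; power emitted = 4πR²σT⁴. Equating and cancelling πR²:
T = ((1−a)S / 4σ)^(1/4) = (1140 / (4 × 5.67×10⁻⁸))^(1/4) = (5.02×10^9)^(1/4).
T = 266 K.

T ≈ 266 K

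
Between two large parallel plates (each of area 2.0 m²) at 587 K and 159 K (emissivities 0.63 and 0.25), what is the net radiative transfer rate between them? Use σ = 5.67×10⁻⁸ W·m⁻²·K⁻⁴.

Q ≈ 2920 W

For two large parallel gray plates, q = σ(T₁⁴ − T₂⁴) / (1/ε₁ + 1/ε₂ − 1).
1/ε₁ + 1/ε₂ − 1 = 1/0.63 + 1/0.25 − 1 = 4.587.
T₁⁴ − T₂⁴ = 1.19×10^11 − 6.39×10^8 = 1.18×10^11 K⁴.
q = 5.67×10⁻⁸ × 1.18×10^11 / 4.587 = 1460 W/m².
Q = q·A = 1460 × 2.0 = 2920 W.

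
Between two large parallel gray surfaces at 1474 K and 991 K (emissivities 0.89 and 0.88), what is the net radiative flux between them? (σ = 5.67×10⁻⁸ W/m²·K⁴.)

For two large parallel gray plates, q = σ(T₁⁴ − T₂⁴) / (1/ε₁ + 1/ε₂ − 1).
1/ε₁ + 1/ε₂ − 1 = 1/0.89 + 1/0.88 − 1 = 1.260.
T₁⁴ − T₂⁴ = 4.72×10^12 − 9.64×10^11 = 3.76×10^12 K⁴.
q = 5.67×10⁻⁸ × 3.76×10^12 / 1.260 = 1.69×10^5 W/m².

q ≈ 1.69×10^5 W/m²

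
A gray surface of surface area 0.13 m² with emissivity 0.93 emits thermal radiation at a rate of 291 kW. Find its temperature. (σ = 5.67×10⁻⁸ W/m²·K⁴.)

T ≈ 2550 K

From P = εσAT⁴, T = (P / εσA)^(1/4) = (2.91×10^5 / (0.93 × 5.67×10⁻⁸ × 0.130))^(1/4).
T = (4.25×10^13)^(1/4) = 2550 K.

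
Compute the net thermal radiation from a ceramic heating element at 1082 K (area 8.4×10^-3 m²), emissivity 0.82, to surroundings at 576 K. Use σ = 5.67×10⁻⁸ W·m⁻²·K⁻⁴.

Q ≈ 492 W

Q = εσA(T⁴ − T_s⁴). T⁴ − T_s⁴ = (1082)⁴ − (576)⁴ = 1.37×10^12 − 1.10×10^11 = 1.26×10^12 K⁴.
Q = 0.82 × 5.67×10⁻⁸ × 8.40×10^-3 × 1.26×10^12 = 492 W.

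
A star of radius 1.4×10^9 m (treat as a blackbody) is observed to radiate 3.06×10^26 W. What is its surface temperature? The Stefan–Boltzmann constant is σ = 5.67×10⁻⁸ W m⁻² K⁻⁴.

T ≈ 3850 K

A = 4πr² = 4π × (1.4×10^9)² = 2.46×10^19 m².
From P = σAT⁴, T = (P / σA)^(1/4) = (3.06×10^26 / (5.67×10⁻⁸ × 2.46×10^19))^(1/4).
T = (2.19×10^14)^(1/4) = 3850 K.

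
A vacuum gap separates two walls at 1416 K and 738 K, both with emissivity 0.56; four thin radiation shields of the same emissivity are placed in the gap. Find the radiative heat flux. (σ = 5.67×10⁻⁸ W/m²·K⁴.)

Each of the 5 gaps contributes resistance (2/ε − 1) = 2/0.56 − 1 = 2.571; total = 12.86.
q = σ(T₁⁴ − T₂⁴) / 12.86 = 5.67×10⁻⁸ × 3.72×10^12 / 12.86 = 16400 W/m².

q ≈ 16400 W/m²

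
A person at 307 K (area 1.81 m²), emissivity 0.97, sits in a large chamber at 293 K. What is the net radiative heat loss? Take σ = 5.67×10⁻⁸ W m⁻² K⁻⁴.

Q ≈ 151 W

Q = εσA(T⁴ − T_s⁴). T⁴ − T_s⁴ = (307)⁴ − (293)⁴ = 8.88×10^9 − 7.37×10^9 = 1.51×10^9 K⁴.
Q = 0.97 × 5.67×10⁻⁸ × 1.81 × 1.51×10^9 = 151 W.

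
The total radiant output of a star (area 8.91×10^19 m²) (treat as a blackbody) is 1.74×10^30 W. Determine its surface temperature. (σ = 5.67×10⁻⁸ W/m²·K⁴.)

From P = σAT⁴, T = (P / σA)^(1/4) = (1.74×10^30 / (5.67×10⁻⁸ × 8.91×10^19))^(1/4).
T = (3.44×10^17)^(1/4) = 24200 K.

T ≈ 24200 K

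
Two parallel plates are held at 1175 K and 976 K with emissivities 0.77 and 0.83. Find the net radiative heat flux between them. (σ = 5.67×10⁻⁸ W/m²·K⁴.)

For two large parallel gray plates, q = σ(T₁⁴ − T₂⁴) / (1/ε₁ + 1/ε₂ − 1).
1/ε₁ + 1/ε₂ − 1 = 1/0.77 + 1/0.83 − 1 = 1.504.
T₁⁴ − T₂⁴ = 1.91×10^12 − 9.07×10^11 = 9.99×10^11 K⁴.
q = 5.67×10⁻⁸ × 9.99×10^11 / 1.504 = 37700 W/m².

q ≈ 37700 W/m²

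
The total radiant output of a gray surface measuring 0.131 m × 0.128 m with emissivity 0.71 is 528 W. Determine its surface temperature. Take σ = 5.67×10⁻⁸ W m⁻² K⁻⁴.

T ≈ 940 K

A = 0.131 × 0.128 = 0.0168 m².
From P = εσAT⁴, T = (P / εσA)^(1/4) = (528 / (0.71 × 5.67×10⁻⁸ × 0.0168))^(1/4).
T = (7.82×10^11)^(1/4) = 940 K.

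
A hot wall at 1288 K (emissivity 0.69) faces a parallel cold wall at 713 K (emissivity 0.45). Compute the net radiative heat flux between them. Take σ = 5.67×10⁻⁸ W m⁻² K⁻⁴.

q ≈ 52900 W/m²

For two large parallel gray plates, q = σ(T₁⁴ − T₂⁴) / (1/ε₁ + 1/ε₂ − 1).
1/ε₁ + 1/ε₂ − 1 = 1/0.69 + 1/0.45 − 1 = 2.671.
T₁⁴ − T₂⁴ = 2.75×10^12 − 2.58×10^11 = 2.49×10^12 K⁴.
q = 5.67×10⁻⁸ × 2.49×10^12 / 2.671 = 52900 W/m².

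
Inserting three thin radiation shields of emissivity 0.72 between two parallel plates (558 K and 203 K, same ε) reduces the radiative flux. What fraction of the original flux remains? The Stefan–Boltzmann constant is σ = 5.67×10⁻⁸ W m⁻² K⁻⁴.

With N identical shields there are N+1 = 4 gaps in series, each with the same radiative resistance, so the flux falls to 1/(N+1) of its unshielded value.

ratio ≈ 0.250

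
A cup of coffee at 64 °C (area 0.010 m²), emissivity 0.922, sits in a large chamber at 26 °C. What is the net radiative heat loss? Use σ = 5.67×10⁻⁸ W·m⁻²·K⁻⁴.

Convert: 64 °C = 337 K; 26 °C = 299 K.
Q = εσA(T⁴ − T_s⁴). T⁴ − T_s⁴ = (337)⁴ − (299)⁴ = 1.29×10^10 − 7.99×10^9 = 4.91×10^9 K⁴.
Q = 0.922 × 5.67×10⁻⁸ × 0.0100 × 4.91×10^9 = 2.56 W.

Q ≈ 2.56 W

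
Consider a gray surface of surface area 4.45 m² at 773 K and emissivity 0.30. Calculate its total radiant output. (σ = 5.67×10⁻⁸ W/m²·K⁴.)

Stefan–Boltzmann: P = εσAT⁴ = 0.30 × 5.67×10⁻⁸ × 4.45 × (773)⁴ = 0.30 × 5.67×10⁻⁸ × 4.45 × 3.57×10^11.
P = 27000 W.

P ≈ 27000 W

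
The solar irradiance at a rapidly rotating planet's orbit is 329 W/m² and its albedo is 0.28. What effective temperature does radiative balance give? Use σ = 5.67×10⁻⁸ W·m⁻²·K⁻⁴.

T ≈ 180 K

Power absorbed = (1−a)S·πR²; power emitted = 4πR²σT⁴. Equating and cancelling πR²:
T = ((1−a)S / 4σ)^(1/4) = (237 / (4 × 5.67×10⁻⁸))^(1/4) = (1.04×10^9)^(1/4).
T = 180 K.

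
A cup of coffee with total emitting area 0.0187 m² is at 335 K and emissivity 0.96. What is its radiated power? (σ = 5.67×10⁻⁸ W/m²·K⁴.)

P ≈ 12.8 W

Stefan–Boltzmann: P = εσAT⁴ = 0.96 × 5.67×10⁻⁸ × 0.0187 × (335)⁴ = 0.96 × 5.67×10⁻⁸ × 0.0187 × 1.26×10^10.
P = 12.8 W.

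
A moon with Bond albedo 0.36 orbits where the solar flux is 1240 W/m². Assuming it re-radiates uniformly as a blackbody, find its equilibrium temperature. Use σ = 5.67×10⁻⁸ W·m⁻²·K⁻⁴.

Power absorbed = (1−a)S·πR²; power emitted = 4πR²σT⁴. Equating and cancelling πR²:
T = ((1−a)S / 4σ)^(1/4) = (794 / (4 × 5.67×10⁻⁸))^(1/4) = (3.50×10^9)^(1/4).
T = 243 K.

T ≈ 243 K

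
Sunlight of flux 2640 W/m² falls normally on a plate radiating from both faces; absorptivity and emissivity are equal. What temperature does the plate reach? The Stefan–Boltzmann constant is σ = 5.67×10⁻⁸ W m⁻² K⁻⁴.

T ≈ 391 K

Absorbed flux αS = emitted flux 2εσT⁴ per unit area; with α = ε this gives T = (S/2σ)^(1/4).
T = (2640 / (2 × 5.67×10⁻⁸))^(1/4) = (2.33×10^10)^(1/4).
T = 391 K.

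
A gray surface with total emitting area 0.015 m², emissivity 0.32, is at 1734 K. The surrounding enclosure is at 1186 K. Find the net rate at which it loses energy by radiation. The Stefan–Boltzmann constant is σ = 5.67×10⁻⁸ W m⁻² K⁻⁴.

Q = εσA(T⁴ − T_s⁴). T⁴ − T_s⁴ = (1734)⁴ − (1186)⁴ = 9.04×10^12 − 1.98×10^12 = 7.06×10^12 K⁴.
Q = 0.32 × 5.67×10⁻⁸ × 0.0150 × 7.06×10^12 = 1920 W.

Q ≈ 1920 W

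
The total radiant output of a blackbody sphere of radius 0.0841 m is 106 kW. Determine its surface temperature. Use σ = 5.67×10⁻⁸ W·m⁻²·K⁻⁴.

T ≈ 2140 K

A = 4πr² = 4π × (0.0841)² = 0.0889 m².
From P = σAT⁴, T = (P / σA)^(1/4) = (1.06×10^5 / (5.67×10⁻⁸ × 0.0889))^(1/4).
T = (2.10×10^13)^(1/4) = 2140 K.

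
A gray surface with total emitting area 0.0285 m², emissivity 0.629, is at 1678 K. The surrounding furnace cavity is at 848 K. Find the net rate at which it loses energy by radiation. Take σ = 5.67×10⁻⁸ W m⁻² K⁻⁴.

Q = εσA(T⁴ − T_s⁴). T⁴ − T_s⁴ = (1678)⁴ − (848)⁴ = 7.93×10^12 − 5.17×10^11 = 7.41×10^12 K⁴.
Q = 0.629 × 5.67×10⁻⁸ × 0.0285 × 7.41×10^12 = 7530 W.

Q ≈ 7530 W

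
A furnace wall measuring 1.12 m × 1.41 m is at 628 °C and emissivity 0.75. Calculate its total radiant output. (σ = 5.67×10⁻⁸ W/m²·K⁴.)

A = 1.12 × 1.41 = 1.58 m².
628 °C = 901 K.
Stefan–Boltzmann: P = εσAT⁴ = 0.75 × 5.67×10⁻⁸ × 1.58 × (901)⁴ = 0.75 × 5.67×10⁻⁸ × 1.58 × 6.59×10^11.
P = 44300 W.

P ≈ 44300 W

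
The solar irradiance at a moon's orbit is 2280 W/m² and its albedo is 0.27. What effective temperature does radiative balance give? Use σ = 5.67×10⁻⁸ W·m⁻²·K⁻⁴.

Power absorbed = (1−a)S·πR²; power emitted = 4πR²σT⁴. Equating and cancelling πR²:
T = ((1−a)S / 4σ)^(1/4) = (1660 / (4 × 5.67×10⁻⁸))^(1/4) = (7.34×10^9)^(1/4).
T = 293 K.

T ≈ 293 K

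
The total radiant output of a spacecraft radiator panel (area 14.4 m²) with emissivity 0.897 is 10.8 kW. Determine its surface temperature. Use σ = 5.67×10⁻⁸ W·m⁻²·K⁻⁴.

From P = εσAT⁴, T = (P / εσA)^(1/4) = (10800 / (0.897 × 5.67×10⁻⁸ × 14.4))^(1/4).
T = (1.47×10^10)^(1/4) = 348 K.

T ≈ 348 K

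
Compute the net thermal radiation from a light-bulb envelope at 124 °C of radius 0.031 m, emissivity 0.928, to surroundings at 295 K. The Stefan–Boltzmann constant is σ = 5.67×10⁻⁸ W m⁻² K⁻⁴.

A = 4πr² = 4π × (0.031)² = 0.0121 m².
Convert: 124 °C = 397 K.
Q = εσA(T⁴ − T_s⁴). T⁴ − T_s⁴ = (397)⁴ − (295)⁴ = 2.48×10^10 − 7.57×10^9 = 1.73×10^10 K⁴.
Q = 0.928 × 5.67×10⁻⁸ × 0.0121 × 1.73×10^10 = 11.0 W.

Q ≈ 11.0 W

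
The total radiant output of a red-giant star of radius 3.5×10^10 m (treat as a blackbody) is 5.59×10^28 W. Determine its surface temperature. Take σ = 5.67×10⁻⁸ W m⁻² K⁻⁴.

A = 4πr² = 4π × (3.5×10^10)² = 1.54×10^22 m².
From P = σAT⁴, T = (P / σA)^(1/4) = (5.59×10^28 / (5.67×10⁻⁸ × 1.54×10^22))^(1/4).
T = (6.40×10^13)^(1/4) = 2830 K.

T ≈ 2830 K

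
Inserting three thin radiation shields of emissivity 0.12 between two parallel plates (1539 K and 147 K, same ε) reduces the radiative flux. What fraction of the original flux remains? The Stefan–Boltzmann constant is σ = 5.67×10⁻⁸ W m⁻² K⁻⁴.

ratio ≈ 0.250

With N identical shields there are N+1 = 4 gaps in series, each with the same radiative resistance, so the flux falls to 1/(N+1) of its unshielded value.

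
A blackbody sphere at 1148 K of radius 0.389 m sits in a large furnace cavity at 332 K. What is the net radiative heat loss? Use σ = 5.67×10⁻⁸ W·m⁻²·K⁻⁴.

Q ≈ 1.86×10^5 W

A = 4πr² = 4π × (0.389)² = 1.90 m².
Q = σA(T⁴ − T_s⁴). T⁴ − T_s⁴ = (1148)⁴ − (332)⁴ = 1.74×10^12 − 1.21×10^10 = 1.72×10^12 K⁴.
Q = 5.67×10⁻⁸ × 1.90 × 1.72×10^12 = 1.86×10^5 W.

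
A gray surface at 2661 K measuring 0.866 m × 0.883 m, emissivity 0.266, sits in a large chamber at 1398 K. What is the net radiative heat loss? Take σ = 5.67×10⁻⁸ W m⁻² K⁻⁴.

A = 0.866 × 0.883 = 0.765 m².
Q = εσA(T⁴ − T_s⁴). T⁴ − T_s⁴ = (2661)⁴ − (1398)⁴ = 5.01×10^13 − 3.82×10^12 = 4.63×10^13 K⁴.
Q = 0.266 × 5.67×10⁻⁸ × 0.765 × 4.63×10^13 = 5.34×10^5 W.

Q ≈ 5.34×10^5 W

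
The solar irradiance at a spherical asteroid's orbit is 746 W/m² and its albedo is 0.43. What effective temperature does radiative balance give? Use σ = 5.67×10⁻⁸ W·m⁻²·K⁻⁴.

Power absorbed = (1−a)S·πR²; power emitted = 4πR²σT⁴. Equating and cancelling πR²:
T = ((1−a)S / 4σ)^(1/4) = (425 / (4 × 5.67×10⁻⁸))^(1/4) = (1.87×10^9)^(1/4).
T = 208 K.

T ≈ 208 K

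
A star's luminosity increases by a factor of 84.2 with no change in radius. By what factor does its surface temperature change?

factor ≈ 3.03

P ∝ T⁴ ⇒ T ∝ P^(1/4), so T scales by (84.2)^(1/4) = 3.03.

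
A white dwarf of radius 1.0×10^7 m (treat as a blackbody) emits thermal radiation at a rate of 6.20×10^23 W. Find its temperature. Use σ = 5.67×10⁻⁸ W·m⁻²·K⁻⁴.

T ≈ 9660 K

A = 4πr² = 4π × (1.0×10^7)² = 1.26×10^15 m².
From P = σAT⁴, T = (P / σA)^(1/4) = (6.20×10^23 / (5.67×10⁻⁸ × 1.26×10^15))^(1/4).
T = (8.70×10^15)^(1/4) = 9660 K.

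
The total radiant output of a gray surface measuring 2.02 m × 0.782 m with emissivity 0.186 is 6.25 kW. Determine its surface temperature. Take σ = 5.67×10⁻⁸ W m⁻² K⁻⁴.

A = 2.02 × 0.782 = 1.58 m².
From P = εσAT⁴, T = (P / εσA)^(1/4) = (6250 / (0.186 × 5.67×10⁻⁸ × 1.58))^(1/4).
T = (3.75×10^11)^(1/4) = 783 K.

T ≈ 783 K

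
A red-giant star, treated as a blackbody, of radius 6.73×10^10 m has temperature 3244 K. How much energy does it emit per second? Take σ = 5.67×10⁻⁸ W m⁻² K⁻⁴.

P ≈ 3.57×10^29 W

A = 4πr² = 4π × (6.73×10^10)² = 5.69×10^22 m².
P = σAT⁴ = 5.67×10⁻⁸ × 5.69×10^22 × (3244)⁴ = 5.67×10⁻⁸ × 5.69×10^22 × 1.11×10^14.
P = 3.57×10^29 W.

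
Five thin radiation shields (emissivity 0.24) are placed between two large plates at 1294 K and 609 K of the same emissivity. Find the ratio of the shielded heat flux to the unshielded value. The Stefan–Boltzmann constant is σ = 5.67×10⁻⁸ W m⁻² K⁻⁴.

With N identical shields there are N+1 = 6 gaps in series, each with the same radiative resistance, so the flux falls to 1/(N+1) of its unshielded value.

ratio ≈ 0.167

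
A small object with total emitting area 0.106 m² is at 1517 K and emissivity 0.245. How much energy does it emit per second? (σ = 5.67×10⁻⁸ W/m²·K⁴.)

P ≈ 7800 W

P = εσAT⁴ = 0.245 × 5.67×10⁻⁸ × 0.106 × (1517)⁴ = 0.245 × 5.67×10⁻⁸ × 0.106 × 5.30×10^12.
P = 7800 W.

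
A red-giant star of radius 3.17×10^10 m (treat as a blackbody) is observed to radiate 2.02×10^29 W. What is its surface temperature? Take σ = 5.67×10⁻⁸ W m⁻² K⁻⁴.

A = 4πr² = 4π × (3.17×10^10)² = 1.26×10^22 m².
From P = σAT⁴, T = (P / σA)^(1/4) = (2.02×10^29 / (5.67×10⁻⁸ × 1.26×10^22))^(1/4).
T = (2.82×10^14)^(1/4) = 4100 K.

T ≈ 4100 K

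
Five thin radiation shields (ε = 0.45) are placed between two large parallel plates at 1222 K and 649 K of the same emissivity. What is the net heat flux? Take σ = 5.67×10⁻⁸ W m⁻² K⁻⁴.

q ≈ 5630 W/m²

Each of the 6 gaps contributes resistance (2/ε − 1) = 2/0.45 − 1 = 3.444; total = 20.67.
q = σ(T₁⁴ − T₂⁴) / 20.67 = 5.67×10⁻⁸ × 2.05×10^12 / 20.67 = 5630 W/m².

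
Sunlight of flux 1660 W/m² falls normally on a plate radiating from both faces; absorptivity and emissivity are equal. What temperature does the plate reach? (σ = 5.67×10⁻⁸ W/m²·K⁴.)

Absorbed flux αS = emitted flux 2εσT⁴ per unit area; with α = ε this gives T = (S/2σ)^(1/4).
T = (1660 / (2 × 5.67×10⁻⁸))^(1/4) = (1.46×10^10)^(1/4).
T = 348 K.

T ≈ 348 K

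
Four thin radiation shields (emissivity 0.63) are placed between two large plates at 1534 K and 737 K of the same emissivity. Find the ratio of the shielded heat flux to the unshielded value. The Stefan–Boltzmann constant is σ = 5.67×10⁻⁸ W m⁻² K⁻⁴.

ratio ≈ 0.200

With N identical shields there are N+1 = 5 gaps in series, each with the same radiative resistance, so the flux falls to 1/(N+1) of its unshielded value.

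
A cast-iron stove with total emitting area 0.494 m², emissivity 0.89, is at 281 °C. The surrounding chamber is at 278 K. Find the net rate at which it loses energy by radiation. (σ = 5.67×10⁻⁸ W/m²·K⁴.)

Q ≈ 2200 W

Convert: 281 °C = 554 K.
Q = εσA(T⁴ − T_s⁴). T⁴ − T_s⁴ = (554)⁴ − (278)⁴ = 9.42×10^10 − 5.97×10^9 = 8.82×10^10 K⁴.
Q = 0.89 × 5.67×10⁻⁸ × 0.494 × 8.82×10^10 = 2200 W.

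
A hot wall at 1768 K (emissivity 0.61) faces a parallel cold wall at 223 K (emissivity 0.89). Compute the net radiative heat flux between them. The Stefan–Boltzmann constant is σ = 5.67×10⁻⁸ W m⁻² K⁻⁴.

For two large parallel gray plates, q = σ(T₁⁴ − T₂⁴) / (1/ε₁ + 1/ε₂ − 1).
1/ε₁ + 1/ε₂ − 1 = 1/0.61 + 1/0.89 − 1 = 1.763.
T₁⁴ − T₂⁴ = 9.77×10^12 − 2.47×10^9 = 9.77×10^12 K⁴.
q = 5.67×10⁻⁸ × 9.77×10^12 / 1.763 = 3.14×10^5 W/m².

q ≈ 3.14×10^5 W/m²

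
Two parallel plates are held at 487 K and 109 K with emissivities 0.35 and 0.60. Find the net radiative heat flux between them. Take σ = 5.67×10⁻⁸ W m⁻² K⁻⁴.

q ≈ 903 W/m²

For two large parallel gray plates, q = σ(T₁⁴ − T₂⁴) / (1/ε₁ + 1/ε₂ − 1).
1/ε₁ + 1/ε₂ − 1 = 1/0.35 + 1/0.60 − 1 = 3.524.
T₁⁴ − T₂⁴ = 5.62×10^10 − 1.41×10^8 = 5.61×10^10 K⁴.
q = 5.67×10⁻⁸ × 5.61×10^10 / 3.524 = 903 W/m².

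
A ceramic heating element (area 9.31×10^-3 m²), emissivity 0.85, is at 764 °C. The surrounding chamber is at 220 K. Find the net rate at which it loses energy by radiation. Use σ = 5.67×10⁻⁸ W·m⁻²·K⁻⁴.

Convert: 764 °C = 1037 K.
Q = εσA(T⁴ − T_s⁴). T⁴ − T_s⁴ = (1037)⁴ − (220)⁴ = 1.16×10^12 − 2.34×10^9 = 1.15×10^12 K⁴.
Q = 0.85 × 5.67×10⁻⁸ × 9.31×10^-3 × 1.15×10^12 = 518 W.

Q ≈ 518 W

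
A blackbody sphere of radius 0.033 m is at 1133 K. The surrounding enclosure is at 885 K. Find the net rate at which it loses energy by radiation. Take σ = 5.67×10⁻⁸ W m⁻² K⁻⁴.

Q ≈ 803 W

A = 4πr² = 4π × (0.033)² = 0.0137 m².
Q = σA(T⁴ − T_s⁴). T⁴ − T_s⁴ = (1133)⁴ − (885)⁴ = 1.65×10^12 − 6.13×10^11 = 1.03×10^12 K⁴.
Q = 5.67×10⁻⁸ × 0.0137 × 1.03×10^12 = 803 W.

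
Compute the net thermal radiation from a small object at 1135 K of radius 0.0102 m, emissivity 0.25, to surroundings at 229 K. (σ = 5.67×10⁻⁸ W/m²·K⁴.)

A = 4πr² = 4π × (0.0102)² = 1.31×10^-3 m².
Q = εσA(T⁴ − T_s⁴). T⁴ − T_s⁴ = (1135)⁴ − (229)⁴ = 1.66×10^12 − 2.75×10^9 = 1.66×10^12 K⁴.
Q = 0.25 × 5.67×10⁻⁸ × 1.31×10^-3 × 1.66×10^12 = 30.7 W.

Q ≈ 30.7 W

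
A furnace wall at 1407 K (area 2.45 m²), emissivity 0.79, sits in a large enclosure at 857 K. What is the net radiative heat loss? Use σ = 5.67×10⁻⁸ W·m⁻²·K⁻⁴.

Q ≈ 3.71×10^5 W

Q = εσA(T⁴ − T_s⁴). T⁴ − T_s⁴ = (1407)⁴ − (857)⁴ = 3.92×10^12 − 5.39×10^11 = 3.38×10^12 K⁴.
Q = 0.79 × 5.67×10⁻⁸ × 2.45 × 3.38×10^12 = 3.71×10^5 W.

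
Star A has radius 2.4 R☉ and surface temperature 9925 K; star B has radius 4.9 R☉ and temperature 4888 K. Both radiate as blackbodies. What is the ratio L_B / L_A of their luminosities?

L = 4πR²σT⁴ ∝ R²T⁴, so L_B/L_A = (4.9/2.4)² × (4888/9925)⁴ = 4.17 × 0.0588 = 0.245.

L_B/L_A ≈ 0.245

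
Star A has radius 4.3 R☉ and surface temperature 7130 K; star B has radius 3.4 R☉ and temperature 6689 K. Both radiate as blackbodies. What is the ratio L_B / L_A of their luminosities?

L = 4πR²σT⁴ ∝ R²T⁴, so L_B/L_A = (3.4/4.3)² × (6689/7130)⁴ = 0.625 × 0.775 = 0.484.

L_B/L_A ≈ 0.484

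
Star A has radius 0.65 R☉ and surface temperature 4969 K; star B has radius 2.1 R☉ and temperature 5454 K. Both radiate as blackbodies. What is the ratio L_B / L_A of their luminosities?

L_B/L_A ≈ 15.1

L = 4πR²σT⁴ ∝ R²T⁴, so L_B/L_A = (2.1/0.65)² × (5454/4969)⁴ = 10.4 × 1.45 = 15.1.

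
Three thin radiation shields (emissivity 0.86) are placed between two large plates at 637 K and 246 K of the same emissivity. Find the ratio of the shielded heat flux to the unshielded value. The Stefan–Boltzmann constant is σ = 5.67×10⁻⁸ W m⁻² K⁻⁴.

With N identical shields there are N+1 = 4 gaps in series, each with the same radiative resistance, so the flux falls to 1/(N+1) of its unshielded value.

ratio ≈ 0.250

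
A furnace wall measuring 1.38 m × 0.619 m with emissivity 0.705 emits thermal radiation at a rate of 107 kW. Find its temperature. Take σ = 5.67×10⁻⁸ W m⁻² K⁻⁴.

A = 1.38 × 0.619 = 0.854 m².
From P = εσAT⁴, T = (P / εσA)^(1/4) = (1.07×10^5 / (0.705 × 5.67×10⁻⁸ × 0.854))^(1/4).
T = (3.13×10^12)^(1/4) = 1330 K.

T ≈ 1330 K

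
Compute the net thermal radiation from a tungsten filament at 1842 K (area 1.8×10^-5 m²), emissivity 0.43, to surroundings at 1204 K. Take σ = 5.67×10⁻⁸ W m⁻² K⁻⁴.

Q ≈ 4.13 W

Q = εσA(T⁴ − T_s⁴). T⁴ − T_s⁴ = (1842)⁴ − (1204)⁴ = 1.15×10^13 − 2.10×10^12 = 9.41×10^12 K⁴.
Q = 0.43 × 5.67×10⁻⁸ × 1.80×10^-5 × 9.41×10^12 = 4.13 W.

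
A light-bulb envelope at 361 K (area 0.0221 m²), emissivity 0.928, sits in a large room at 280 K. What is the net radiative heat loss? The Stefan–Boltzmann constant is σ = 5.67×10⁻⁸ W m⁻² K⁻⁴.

Q = εσA(T⁴ − T_s⁴). T⁴ − T_s⁴ = (361)⁴ − (280)⁴ = 1.70×10^10 − 6.15×10^9 = 1.08×10^10 K⁴.
Q = 0.928 × 5.67×10⁻⁸ × 0.0221 × 1.08×10^10 = 12.6 W.

Q ≈ 12.6 W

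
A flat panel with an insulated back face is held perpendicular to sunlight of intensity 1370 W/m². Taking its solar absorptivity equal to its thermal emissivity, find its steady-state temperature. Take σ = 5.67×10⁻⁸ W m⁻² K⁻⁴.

T ≈ 394 K

Absorbed flux αS = emitted flux εσT⁴ (one radiating face); with α = ε, T = (S/σ)^(1/4).
T = (1370 / 5.67×10⁻⁸)^(1/4) = (2.42×10^10)^(1/4).
T = 394 K.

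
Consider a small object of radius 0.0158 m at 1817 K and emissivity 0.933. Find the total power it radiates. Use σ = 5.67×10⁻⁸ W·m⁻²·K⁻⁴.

A = 4πr² = 4π × (0.0158)² = 3.14×10^-3 m².
P = εσAT⁴ = 0.933 × 5.67×10⁻⁸ × 3.14×10^-3 × (1817)⁴ = 0.933 × 5.67×10⁻⁸ × 3.14×10^-3 × 1.09×10^13.
P = 1810 W.

P ≈ 1810 W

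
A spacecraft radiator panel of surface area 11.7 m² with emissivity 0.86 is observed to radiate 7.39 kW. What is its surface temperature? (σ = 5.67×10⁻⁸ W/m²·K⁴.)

T ≈ 337 K

From P = εσAT⁴, T = (P / εσA)^(1/4) = (7390 / (0.86 × 5.67×10⁻⁸ × 11.7))^(1/4).
T = (1.30×10^10)^(1/4) = 337 K.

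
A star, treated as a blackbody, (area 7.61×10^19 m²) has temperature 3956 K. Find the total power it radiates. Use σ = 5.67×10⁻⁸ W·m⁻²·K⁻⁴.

P = σAT⁴ = 5.67×10⁻⁸ × 7.61×10^19 × (3956)⁴ = 5.67×10⁻⁸ × 7.61×10^19 × 2.45×10^14.
P = 1.06×10^27 W.

P ≈ 1.06×10^27 W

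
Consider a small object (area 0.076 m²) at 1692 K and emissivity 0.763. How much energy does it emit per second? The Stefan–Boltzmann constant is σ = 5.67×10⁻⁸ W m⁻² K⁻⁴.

Stefan–Boltzmann: P = εσAT⁴ = 0.763 × 5.67×10⁻⁸ × 0.0760 × (1692)⁴ = 0.763 × 5.67×10⁻⁸ × 0.0760 × 8.20×10^12.
P = 26900 W.

P ≈ 26900 W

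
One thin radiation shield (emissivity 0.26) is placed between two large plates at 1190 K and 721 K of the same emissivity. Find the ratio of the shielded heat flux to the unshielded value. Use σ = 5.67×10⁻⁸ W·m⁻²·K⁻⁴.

ratio ≈ 0.500

With N identical shields there are N+1 = 2 gaps in series, each with the same radiative resistance, so the flux falls to 1/(N+1) of its unshielded value.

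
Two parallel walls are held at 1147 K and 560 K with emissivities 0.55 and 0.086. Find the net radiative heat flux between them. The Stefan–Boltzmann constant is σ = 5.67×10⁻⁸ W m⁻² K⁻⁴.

q ≈ 7440 W/m²

For two large parallel gray plates, q = σ(T₁⁴ − T₂⁴) / (1/ε₁ + 1/ε₂ − 1).
1/ε₁ + 1/ε₂ − 1 = 1/0.55 + 1/0.086 − 1 = 12.45.
T₁⁴ − T₂⁴ = 1.73×10^12 − 9.83×10^10 = 1.63×10^12 K⁴.
q = 5.67×10⁻⁸ × 1.63×10^12 / 12.45 = 7440 W/m².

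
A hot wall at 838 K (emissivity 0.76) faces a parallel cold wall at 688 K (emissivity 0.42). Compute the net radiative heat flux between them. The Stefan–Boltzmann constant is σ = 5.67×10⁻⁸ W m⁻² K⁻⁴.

For two large parallel gray plates, q = σ(T₁⁴ − T₂⁴) / (1/ε₁ + 1/ε₂ − 1).
1/ε₁ + 1/ε₂ − 1 = 1/0.76 + 1/0.42 − 1 = 2.697.
T₁⁴ − T₂⁴ = 4.93×10^11 − 2.24×10^11 = 2.69×10^11 K⁴.
q = 5.67×10⁻⁸ × 2.69×10^11 / 2.697 = 5660 W/m².

q ≈ 5660 W/m²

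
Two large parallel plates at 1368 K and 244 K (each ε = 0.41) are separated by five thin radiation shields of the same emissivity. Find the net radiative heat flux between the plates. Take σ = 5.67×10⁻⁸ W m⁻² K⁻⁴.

Each of the 6 gaps contributes resistance (2/ε − 1) = 2/0.41 − 1 = 3.878; total = 23.27.
q = σ(T₁⁴ − T₂⁴) / 23.27 = 5.67×10⁻⁸ × 3.50×10^12 / 23.27 = 8530 W/m².

q ≈ 8530 W/m²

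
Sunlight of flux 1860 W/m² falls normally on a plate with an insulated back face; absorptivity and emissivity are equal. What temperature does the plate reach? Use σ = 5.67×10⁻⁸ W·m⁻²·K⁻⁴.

Absorbed flux αS = emitted flux εσT⁴ (one radiating face); with α = ε, T = (S/σ)^(1/4).
T = (1860 / 5.67×10⁻⁸)^(1/4) = (3.28×10^10)^(1/4).
T = 426 K.

T ≈ 426 K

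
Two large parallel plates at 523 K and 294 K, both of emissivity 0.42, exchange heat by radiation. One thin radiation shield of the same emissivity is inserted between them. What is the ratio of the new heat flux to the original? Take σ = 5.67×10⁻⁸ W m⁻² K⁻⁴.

ratio ≈ 0.500

With N identical shields there are N+1 = 2 gaps in series, each with the same radiative resistance, so the flux falls to 1/(N+1) of its unshielded value.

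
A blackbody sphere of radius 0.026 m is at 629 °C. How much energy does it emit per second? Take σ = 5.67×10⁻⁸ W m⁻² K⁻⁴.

P ≈ 319 W

A = 4πr² = 4π × (0.026)² = 8.49×10^-3 m².
629 °C = 902 K.
P = σAT⁴ = 5.67×10⁻⁸ × 8.49×10^-3 × (902)⁴ = 5.67×10⁻⁸ × 8.49×10^-3 × 6.62×10^11.
P = 319 W.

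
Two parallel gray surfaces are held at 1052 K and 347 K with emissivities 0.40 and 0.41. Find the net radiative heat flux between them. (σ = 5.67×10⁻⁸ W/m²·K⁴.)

q ≈ 17400 W/m²

For two large parallel gray plates, q = σ(T₁⁴ − T₂⁴) / (1/ε₁ + 1/ε₂ − 1).
1/ε₁ + 1/ε₂ − 1 = 1/0.40 + 1/0.41 − 1 = 3.939.
T₁⁴ − T₂⁴ = 1.22×10^12 − 1.45×10^10 = 1.21×10^12 K⁴.
q = 5.67×10⁻⁸ × 1.21×10^12 / 3.939 = 17400 W/m².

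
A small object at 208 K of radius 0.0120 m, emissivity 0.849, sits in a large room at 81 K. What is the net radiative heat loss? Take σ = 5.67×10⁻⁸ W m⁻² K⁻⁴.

Q ≈ 0.159 W

A = 4πr² = 4π × (0.0120)² = 1.81×10^-3 m².
Q = εσA(T⁴ − T_s⁴). T⁴ − T_s⁴ = (208)⁴ − (81)⁴ = 1.87×10^9 − 4.30×10^7 = 1.83×10^9 K⁴.
Q = 0.849 × 5.67×10⁻⁸ × 1.81×10^-3 × 1.83×10^9 = 0.159 W.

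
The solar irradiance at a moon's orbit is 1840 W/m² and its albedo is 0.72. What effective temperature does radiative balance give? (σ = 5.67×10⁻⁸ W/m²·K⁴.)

T ≈ 218 K

Power absorbed = (1−a)S·πR²; power emitted = 4πR²σT⁴. Equating and cancelling πR²:
T = ((1−a)S / 4σ)^(1/4) = (515 / (4 × 5.67×10⁻⁸))^(1/4) = (2.27×10^9)^(1/4).
T = 218 K.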